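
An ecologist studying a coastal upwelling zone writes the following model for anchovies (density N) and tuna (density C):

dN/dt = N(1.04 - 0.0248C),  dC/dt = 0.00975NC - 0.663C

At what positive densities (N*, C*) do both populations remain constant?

Set dC/dt = 0 with C > 0: 0.00975N - 0.663 = 0, so N* = 0.663/0.00975 = 68.
Set dN/dt = 0 with N > 0: 1.04 - 0.0248C = 0, so C* = 1.04/0.0248 = 41.9.

N* ≈ 68, C* ≈ 41.9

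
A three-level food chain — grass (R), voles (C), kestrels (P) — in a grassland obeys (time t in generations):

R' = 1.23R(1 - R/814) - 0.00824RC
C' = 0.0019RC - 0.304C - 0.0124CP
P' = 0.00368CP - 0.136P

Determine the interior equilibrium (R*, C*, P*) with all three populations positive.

R* ≈ 612, C* ≈ 37, P* ≈ 69.3

From dP/dt = 0: 0.00368C* = 0.136, so C* = 37.
From dR/dt = 0: 1.23(1 - R*/814) = 0.00824·37, giving R* = 814·(1 - 0.248) = 612.
From dC/dt = 0: 0.0019·612 - 0.304 = 0.0124P*, so P* = 0.86/0.0124 = 69.3.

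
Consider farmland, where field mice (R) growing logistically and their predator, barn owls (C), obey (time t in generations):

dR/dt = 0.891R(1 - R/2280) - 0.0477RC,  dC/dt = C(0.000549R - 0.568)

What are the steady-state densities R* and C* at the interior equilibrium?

From dC/dt = 0 with C > 0: 0.000549R* = 0.568, so R* = 1030.
Substitute into dR/dt = 0: 0.891(1 - 1030/2280) = 0.0477C*.
The bracket is 0.546, giving C* = 0.487/0.0477 = 10.2.

R* ≈ 1030, C* ≈ 10.2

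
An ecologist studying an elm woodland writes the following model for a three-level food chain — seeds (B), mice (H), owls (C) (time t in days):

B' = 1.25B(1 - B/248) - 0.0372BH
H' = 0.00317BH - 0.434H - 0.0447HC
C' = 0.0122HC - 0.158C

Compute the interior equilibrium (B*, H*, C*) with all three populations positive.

B* ≈ 152, H* ≈ 13, C* ≈ 1.1

From dC/dt = 0: 0.0122H* = 0.158, so H* = 13.
From dB/dt = 0: 1.25(1 - B*/248) = 0.0372·13, giving B* = 248·(1 - 0.385) = 152.
From dH/dt = 0: 0.00317·152 - 0.434 = 0.0447C*, so C* = 0.0492/0.0447 = 1.1.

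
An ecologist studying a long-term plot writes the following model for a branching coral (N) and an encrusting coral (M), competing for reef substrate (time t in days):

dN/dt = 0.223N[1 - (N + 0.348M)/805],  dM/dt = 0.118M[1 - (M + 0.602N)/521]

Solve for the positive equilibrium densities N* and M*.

N* ≈ 789, M* ≈ 46

Setting both brackets to zero gives the nullclines N + 0.348M = 805 and 0.602N + M = 521.
Substituting M = 521 - 0.602N into the first: N(1 - 0.348·0.602) = 805 - 0.348·521.
So N* = 624/0.791 = 789, and then M* = 521 - 0.602·789 = 46.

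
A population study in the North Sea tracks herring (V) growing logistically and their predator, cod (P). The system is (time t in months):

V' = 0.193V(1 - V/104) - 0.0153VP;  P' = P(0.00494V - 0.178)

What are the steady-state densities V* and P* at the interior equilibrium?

V* ≈ 36, P* ≈ 8.24

From dP/dt = 0 with P > 0: 0.00494V* = 0.178, so V* = 36.
Substitute into dV/dt = 0: 0.193(1 - 36/104) = 0.0153P*.
The bracket is 0.654, giving P* = 0.126/0.0153 = 8.24.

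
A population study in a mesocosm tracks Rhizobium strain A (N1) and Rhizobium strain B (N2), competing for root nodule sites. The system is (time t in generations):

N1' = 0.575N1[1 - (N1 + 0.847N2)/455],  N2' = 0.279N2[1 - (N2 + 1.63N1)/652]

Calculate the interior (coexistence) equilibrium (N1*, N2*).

Setting both brackets to zero gives the nullclines N1 + 0.847N2 = 455 and 1.63N1 + N2 = 652.
Substituting N2 = 652 - 1.63N1 into the first: N1(1 - 0.847·1.63) = 455 - 0.847·652.
So N1* = -97.2/-0.381 = 255, and then N2* = 652 - 1.63·255 = 236.

N1* ≈ 255, N2* ≈ 236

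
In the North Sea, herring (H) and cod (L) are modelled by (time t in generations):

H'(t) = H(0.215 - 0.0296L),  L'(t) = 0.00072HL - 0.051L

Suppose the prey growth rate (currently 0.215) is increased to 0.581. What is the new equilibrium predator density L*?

At the interior fixed point, setting dH/dt = 0 with H > 0 fixes L* = (prey growth rate)/(HL coefficient) — independent of the other coefficients.
With the change, L* = 0.581/0.0296 = 19.6; it rises from 7.26.

L* ≈ 19.6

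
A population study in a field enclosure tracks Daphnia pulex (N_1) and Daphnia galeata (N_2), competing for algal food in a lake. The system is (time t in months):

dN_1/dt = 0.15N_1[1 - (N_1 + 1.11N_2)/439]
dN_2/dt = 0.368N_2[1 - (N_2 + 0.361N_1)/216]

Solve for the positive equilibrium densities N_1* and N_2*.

Setting both brackets to zero gives the nullclines N_1 + 1.11N_2 = 439 and 0.361N_1 + N_2 = 216.
Substituting N_2 = 216 - 0.361N_1 into the first: N_1(1 - 1.11·0.361) = 439 - 1.11·216.
So N_1* = 199/0.599 = 332, and then N_2* = 216 - 0.361·332 = 96.

N_1* ≈ 332, N_2* ≈ 96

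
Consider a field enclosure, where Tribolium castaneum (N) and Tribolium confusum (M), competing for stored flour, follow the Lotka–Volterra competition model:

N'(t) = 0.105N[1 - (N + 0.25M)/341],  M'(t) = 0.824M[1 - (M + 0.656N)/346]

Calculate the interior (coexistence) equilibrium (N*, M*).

N* ≈ 304, M* ≈ 146

Setting both brackets to zero gives the nullclines N + 0.25M = 341 and 0.656N + M = 346.
Substituting M = 346 - 0.656N into the first: N(1 - 0.25·0.656) = 341 - 0.25·346.
So N* = 254/0.836 = 304, and then M* = 346 - 0.656·304 = 146.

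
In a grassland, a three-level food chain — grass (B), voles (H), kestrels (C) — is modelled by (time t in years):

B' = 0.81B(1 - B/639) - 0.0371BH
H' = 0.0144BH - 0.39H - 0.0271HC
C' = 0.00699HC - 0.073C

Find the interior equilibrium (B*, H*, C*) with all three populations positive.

B* ≈ 333, H* ≈ 10.4, C* ≈ 163

From dC/dt = 0: 0.00699H* = 0.073, so H* = 10.4.
From dB/dt = 0: 0.81(1 - B*/639) = 0.0371·10.4, giving B* = 639·(1 - 0.478) = 333.
From dH/dt = 0: 0.0144·333 - 0.39 = 0.0271C*, so C* = 4.41/0.0271 = 163.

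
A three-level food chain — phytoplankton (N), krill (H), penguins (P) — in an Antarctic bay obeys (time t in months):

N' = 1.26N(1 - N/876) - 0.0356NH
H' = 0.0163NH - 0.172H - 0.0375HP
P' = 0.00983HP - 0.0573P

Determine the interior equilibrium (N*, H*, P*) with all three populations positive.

N* ≈ 732, H* ≈ 5.83, P* ≈ 313

From dP/dt = 0: 0.00983H* = 0.0573, so H* = 5.83.
From dN/dt = 0: 1.26(1 - N*/876) = 0.0356·5.83, giving N* = 876·(1 - 0.165) = 732.
From dH/dt = 0: 0.0163·732 - 0.172 = 0.0375P*, so P* = 11.8/0.0375 = 313.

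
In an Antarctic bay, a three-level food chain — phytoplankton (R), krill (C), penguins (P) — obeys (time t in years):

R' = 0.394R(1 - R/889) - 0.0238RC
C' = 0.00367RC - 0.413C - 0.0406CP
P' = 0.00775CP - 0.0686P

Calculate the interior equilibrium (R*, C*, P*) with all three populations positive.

From dP/dt = 0: 0.00775C* = 0.0686, so C* = 8.85.
From dR/dt = 0: 0.394(1 - R*/889) = 0.0238·8.85, giving R* = 889·(1 - 0.535) = 414.
From dC/dt = 0: 0.00367·414 - 0.413 = 0.0406P*, so P* = 1.11/0.0406 = 27.2.

R* ≈ 414, C* ≈ 8.85, P* ≈ 27.2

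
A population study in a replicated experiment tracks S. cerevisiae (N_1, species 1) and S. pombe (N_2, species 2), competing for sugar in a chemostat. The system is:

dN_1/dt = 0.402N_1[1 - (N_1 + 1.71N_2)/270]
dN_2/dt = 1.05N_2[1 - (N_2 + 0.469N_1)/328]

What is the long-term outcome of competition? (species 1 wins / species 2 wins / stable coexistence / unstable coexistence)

species 2 excludes species 1

Compare the nullcline intercepts: K1/α12 = 270/1.71 = 158 < K2 = 328; K2/α21 = 328/0.469 = 699 > K1 = 270.
Since the inequalities point opposite ways, species 2 can invade but species 1 cannot.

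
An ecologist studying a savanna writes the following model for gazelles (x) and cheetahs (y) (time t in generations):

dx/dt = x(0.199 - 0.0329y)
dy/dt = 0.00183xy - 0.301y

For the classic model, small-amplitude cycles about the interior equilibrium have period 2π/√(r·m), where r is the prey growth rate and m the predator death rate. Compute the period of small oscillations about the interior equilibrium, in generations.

Here r = 0.199 and m = 0.301, so r·m = 0.0599.
ω = √0.0599 = 0.245 per generation, hence T = 2π/ω ≈ 25.7 generations.

T ≈ 25.7 generations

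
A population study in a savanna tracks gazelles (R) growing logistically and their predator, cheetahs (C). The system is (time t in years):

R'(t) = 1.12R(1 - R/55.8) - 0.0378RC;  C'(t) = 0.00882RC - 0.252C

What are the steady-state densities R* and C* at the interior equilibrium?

From dC/dt = 0 with C > 0: 0.00882R* = 0.252, so R* = 28.6.
Substitute into dR/dt = 0: 1.12(1 - 28.6/55.8) = 0.0378C*.
The bracket is 0.488, giving C* = 0.547/0.0378 = 14.5.

R* ≈ 28.6, C* ≈ 14.5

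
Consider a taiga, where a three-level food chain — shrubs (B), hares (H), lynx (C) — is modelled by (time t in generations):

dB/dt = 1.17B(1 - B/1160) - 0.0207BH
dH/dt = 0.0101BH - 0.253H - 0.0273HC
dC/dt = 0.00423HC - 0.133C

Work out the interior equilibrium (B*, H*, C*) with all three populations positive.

B* ≈ 515, H* ≈ 31.4, C* ≈ 181

From dC/dt = 0: 0.00423H* = 0.133, so H* = 31.4.
From dB/dt = 0: 1.17(1 - B*/1160) = 0.0207·31.4, giving B* = 1160·(1 - 0.556) = 515.
From dH/dt = 0: 0.0101·515 - 0.253 = 0.0273C*, so C* = 4.95/0.0273 = 181.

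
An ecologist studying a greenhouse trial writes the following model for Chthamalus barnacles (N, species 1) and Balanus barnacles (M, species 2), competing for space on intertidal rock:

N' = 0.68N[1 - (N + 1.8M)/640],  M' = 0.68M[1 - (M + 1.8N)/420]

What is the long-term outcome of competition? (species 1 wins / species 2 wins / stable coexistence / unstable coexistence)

unstable coexistence (outcome depends on initial conditions)

Compare the nullcline intercepts: K1/α12 = 640/1.8 = 356 < K2 = 420; K2/α21 = 420/1.8 = 233 < K1 = 640.
Since both are reversed, neither can invade when rare; the interior point is a saddle.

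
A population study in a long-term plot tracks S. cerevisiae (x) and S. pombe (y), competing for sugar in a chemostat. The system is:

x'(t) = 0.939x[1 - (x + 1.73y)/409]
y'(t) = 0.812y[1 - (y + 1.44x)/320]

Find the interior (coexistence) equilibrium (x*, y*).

Setting both brackets to zero gives the nullclines x + 1.73y = 409 and 1.44x + y = 320.
Substituting y = 320 - 1.44x into the first: x(1 - 1.73·1.44) = 409 - 1.73·320.
So x* = -145/-1.49 = 97, and then y* = 320 - 1.44·97 = 180.

x* ≈ 97, y* ≈ 180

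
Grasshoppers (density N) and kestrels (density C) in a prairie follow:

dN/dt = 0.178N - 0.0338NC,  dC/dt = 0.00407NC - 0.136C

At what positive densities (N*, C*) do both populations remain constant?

Set dC/dt = 0 with C > 0: 0.00407N - 0.136 = 0, so N* = 0.136/0.00407 = 33.4.
Set dN/dt = 0 with N > 0: 0.178 - 0.0338C = 0, so C* = 0.178/0.0338 = 5.27.

N* ≈ 33.4, C* ≈ 5.27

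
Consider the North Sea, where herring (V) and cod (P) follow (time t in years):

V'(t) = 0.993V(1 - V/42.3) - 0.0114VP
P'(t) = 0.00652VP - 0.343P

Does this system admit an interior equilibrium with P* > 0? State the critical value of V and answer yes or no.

The predator equation gives dP/dt > 0 only when V > 0.343/0.00652 = 52.6.
Without the predator, V → K = 42.3. Since 42.3 < 52.6, the predator cannot invade.

Threshold V = 52.6; K < 52.6, so no, the predator goes extinct.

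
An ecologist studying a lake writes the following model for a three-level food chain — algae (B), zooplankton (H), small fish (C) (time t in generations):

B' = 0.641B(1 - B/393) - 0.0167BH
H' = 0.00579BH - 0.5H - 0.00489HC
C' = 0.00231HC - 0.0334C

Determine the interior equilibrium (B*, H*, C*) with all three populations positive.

B* ≈ 245, H* ≈ 14.5, C* ≈ 188

From dC/dt = 0: 0.00231H* = 0.0334, so H* = 14.5.
From dB/dt = 0: 0.641(1 - B*/393) = 0.0167·14.5, giving B* = 393·(1 - 0.377) = 245.
From dH/dt = 0: 0.00579·245 - 0.5 = 0.00489C*, so C* = 0.918/0.00489 = 188.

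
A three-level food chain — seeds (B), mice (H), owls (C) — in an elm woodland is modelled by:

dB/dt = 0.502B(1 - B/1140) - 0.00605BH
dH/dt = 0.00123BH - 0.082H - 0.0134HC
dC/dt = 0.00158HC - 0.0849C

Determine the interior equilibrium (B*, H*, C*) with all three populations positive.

From dC/dt = 0: 0.00158H* = 0.0849, so H* = 53.7.
From dB/dt = 0: 0.502(1 - B*/1140) = 0.00605·53.7, giving B* = 1140·(1 - 0.648) = 402.
From dH/dt = 0: 0.00123·402 - 0.082 = 0.0134C*, so C* = 0.412/0.0134 = 30.8.

B* ≈ 402, H* ≈ 53.7, C* ≈ 30.8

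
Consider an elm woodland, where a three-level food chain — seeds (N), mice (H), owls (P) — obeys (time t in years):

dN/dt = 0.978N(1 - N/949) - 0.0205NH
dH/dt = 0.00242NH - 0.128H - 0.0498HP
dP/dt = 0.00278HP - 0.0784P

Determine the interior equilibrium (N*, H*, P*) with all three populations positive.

N* ≈ 388, H* ≈ 28.2, P* ≈ 16.3

From dP/dt = 0: 0.00278H* = 0.0784, so H* = 28.2.
From dN/dt = 0: 0.978(1 - N*/949) = 0.0205·28.2, giving N* = 949·(1 - 0.591) = 388.
From dH/dt = 0: 0.00242·388 - 0.128 = 0.0498P*, so P* = 0.811/0.0498 = 16.3.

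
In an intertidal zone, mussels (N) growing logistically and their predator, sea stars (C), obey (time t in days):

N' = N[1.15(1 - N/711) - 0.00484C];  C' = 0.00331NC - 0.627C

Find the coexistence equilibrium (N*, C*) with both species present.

From dC/dt = 0 with C > 0: 0.00331N* = 0.627, so N* = 189.
Substitute into dN/dt = 0: 1.15(1 - 189/711) = 0.00484C*.
The bracket is 0.734, giving C* = 0.844/0.00484 = 174.

N* ≈ 189, C* ≈ 174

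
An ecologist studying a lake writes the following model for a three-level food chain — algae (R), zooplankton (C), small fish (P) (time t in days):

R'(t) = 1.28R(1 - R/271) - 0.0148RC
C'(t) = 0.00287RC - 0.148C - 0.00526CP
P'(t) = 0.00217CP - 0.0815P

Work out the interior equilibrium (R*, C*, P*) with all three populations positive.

R* ≈ 153, C* ≈ 37.6, P* ≈ 55.5

From dP/dt = 0: 0.00217C* = 0.0815, so C* = 37.6.
From dR/dt = 0: 1.28(1 - R*/271) = 0.0148·37.6, giving R* = 271·(1 - 0.434) = 153.
From dC/dt = 0: 0.00287·153 - 0.148 = 0.00526P*, so P* = 0.292/0.00526 = 55.5.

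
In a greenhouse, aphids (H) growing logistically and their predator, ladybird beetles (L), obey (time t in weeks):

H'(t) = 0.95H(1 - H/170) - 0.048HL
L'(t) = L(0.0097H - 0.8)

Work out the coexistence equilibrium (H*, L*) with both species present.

From dL/dt = 0 with L > 0: 0.0097H* = 0.8, so H* = 82.5.
Substitute into dH/dt = 0: 0.95(1 - 82.5/170) = 0.048L*.
The bracket is 0.515, giving L* = 0.489/0.048 = 10.2.

H* ≈ 82.5, L* ≈ 10.2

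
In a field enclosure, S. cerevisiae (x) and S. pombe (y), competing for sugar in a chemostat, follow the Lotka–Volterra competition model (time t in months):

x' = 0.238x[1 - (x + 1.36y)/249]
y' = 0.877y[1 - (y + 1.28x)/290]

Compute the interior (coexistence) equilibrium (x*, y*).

x* ≈ 196, y* ≈ 38.8

Setting both brackets to zero gives the nullclines x + 1.36y = 249 and 1.28x + y = 290.
Substituting y = 290 - 1.28x into the first: x(1 - 1.36·1.28) = 249 - 1.36·290.
So x* = -145/-0.741 = 196, and then y* = 290 - 1.28·196 = 38.8.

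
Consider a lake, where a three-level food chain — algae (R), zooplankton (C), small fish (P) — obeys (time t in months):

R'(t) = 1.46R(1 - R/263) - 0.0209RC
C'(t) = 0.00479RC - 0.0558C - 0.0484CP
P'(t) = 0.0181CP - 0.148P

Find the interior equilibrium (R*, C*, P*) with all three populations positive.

R* ≈ 232, C* ≈ 8.18, P* ≈ 21.8

From dP/dt = 0: 0.0181C* = 0.148, so C* = 8.18.
From dR/dt = 0: 1.46(1 - R*/263) = 0.0209·8.18, giving R* = 263·(1 - 0.117) = 232.
From dC/dt = 0: 0.00479·232 - 0.0558 = 0.0484P*, so P* = 1.06/0.0484 = 21.8.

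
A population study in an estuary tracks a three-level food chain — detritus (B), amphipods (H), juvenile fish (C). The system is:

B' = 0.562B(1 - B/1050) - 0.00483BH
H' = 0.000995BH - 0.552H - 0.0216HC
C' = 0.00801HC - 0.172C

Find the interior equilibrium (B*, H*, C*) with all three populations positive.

B* ≈ 856, H* ≈ 21.5, C* ≈ 13.9

From dC/dt = 0: 0.00801H* = 0.172, so H* = 21.5.
From dB/dt = 0: 0.562(1 - B*/1050) = 0.00483·21.5, giving B* = 1050·(1 - 0.185) = 856.
From dH/dt = 0: 0.000995·856 - 0.552 = 0.0216C*, so C* = 0.3/0.0216 = 13.9.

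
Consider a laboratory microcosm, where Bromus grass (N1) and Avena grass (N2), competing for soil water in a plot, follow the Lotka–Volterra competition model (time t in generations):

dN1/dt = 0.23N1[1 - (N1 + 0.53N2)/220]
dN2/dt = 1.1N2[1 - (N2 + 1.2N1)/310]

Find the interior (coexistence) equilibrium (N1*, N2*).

Setting both brackets to zero gives the nullclines N1 + 0.53N2 = 220 and 1.2N1 + N2 = 310.
Substituting N2 = 310 - 1.2N1 into the first: N1(1 - 0.53·1.2) = 220 - 0.53·310.
So N1* = 55.7/0.364 = 153, and then N2* = 310 - 1.2·153 = 126.

N1* ≈ 153, N2* ≈ 126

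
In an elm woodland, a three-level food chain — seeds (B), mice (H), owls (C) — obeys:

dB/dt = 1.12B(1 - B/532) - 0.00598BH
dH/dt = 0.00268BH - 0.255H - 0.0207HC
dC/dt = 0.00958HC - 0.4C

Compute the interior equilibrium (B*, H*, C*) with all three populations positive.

From dC/dt = 0: 0.00958H* = 0.4, so H* = 41.8.
From dB/dt = 0: 1.12(1 - B*/532) = 0.00598·41.8, giving B* = 532·(1 - 0.223) = 413.
From dH/dt = 0: 0.00268·413 - 0.255 = 0.0207C*, so C* = 0.853/0.0207 = 41.2.

B* ≈ 413, H* ≈ 41.8, C* ≈ 41.2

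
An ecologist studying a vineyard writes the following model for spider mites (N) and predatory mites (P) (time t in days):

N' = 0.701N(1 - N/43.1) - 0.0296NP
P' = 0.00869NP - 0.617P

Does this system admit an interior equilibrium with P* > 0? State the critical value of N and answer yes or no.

The predator equation gives dP/dt > 0 only when N > 0.617/0.00869 = 71.
Without the predator, N → K = 43.1. Since 43.1 < 71, the predator cannot invade.

Threshold N = 71; K < 71, so no, the predator goes extinct.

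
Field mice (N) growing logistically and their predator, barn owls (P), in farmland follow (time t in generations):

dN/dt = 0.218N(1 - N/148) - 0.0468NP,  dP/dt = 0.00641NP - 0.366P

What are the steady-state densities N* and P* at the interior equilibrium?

N* ≈ 57.1, P* ≈ 2.86

From dP/dt = 0 with P > 0: 0.00641N* = 0.366, so N* = 57.1.
Substitute into dN/dt = 0: 0.218(1 - 57.1/148) = 0.0468P*.
The bracket is 0.614, giving P* = 0.134/0.0468 = 2.86.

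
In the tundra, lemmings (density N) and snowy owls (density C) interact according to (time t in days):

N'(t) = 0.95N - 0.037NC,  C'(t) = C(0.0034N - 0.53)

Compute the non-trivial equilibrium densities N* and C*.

Set dC/dt = 0 with C > 0: 0.0034N - 0.53 = 0, so N* = 0.53/0.0034 = 156.
Set dN/dt = 0 with N > 0: 0.95 - 0.037C = 0, so C* = 0.95/0.037 = 25.7.

N* ≈ 156, C* ≈ 25.7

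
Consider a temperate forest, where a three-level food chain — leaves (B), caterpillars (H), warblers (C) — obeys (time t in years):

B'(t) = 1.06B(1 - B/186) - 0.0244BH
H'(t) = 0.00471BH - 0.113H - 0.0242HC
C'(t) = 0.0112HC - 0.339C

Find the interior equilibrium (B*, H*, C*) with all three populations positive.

From dC/dt = 0: 0.0112H* = 0.339, so H* = 30.3.
From dB/dt = 0: 1.06(1 - B*/186) = 0.0244·30.3, giving B* = 186·(1 - 0.697) = 56.4.
From dH/dt = 0: 0.00471·56.4 - 0.113 = 0.0242C*, so C* = 0.153/0.0242 = 6.31.

B* ≈ 56.4, H* ≈ 30.3, C* ≈ 6.31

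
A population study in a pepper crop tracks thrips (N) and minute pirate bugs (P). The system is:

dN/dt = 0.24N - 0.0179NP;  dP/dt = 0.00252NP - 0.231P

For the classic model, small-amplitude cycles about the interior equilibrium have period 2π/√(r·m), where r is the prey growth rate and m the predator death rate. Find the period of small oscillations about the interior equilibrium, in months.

T ≈ 26.7 months

Here r = 0.24 and m = 0.231, so r·m = 0.0554.
ω = √0.0554 = 0.235 per month, hence T = 2π/ω ≈ 26.7 months.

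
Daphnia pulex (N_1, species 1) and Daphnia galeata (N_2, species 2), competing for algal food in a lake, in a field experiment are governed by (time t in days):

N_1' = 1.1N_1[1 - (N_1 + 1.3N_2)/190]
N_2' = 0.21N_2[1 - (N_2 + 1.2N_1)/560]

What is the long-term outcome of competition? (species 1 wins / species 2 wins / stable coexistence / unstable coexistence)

species 2 excludes species 1

Compare the nullcline intercepts: K1/α12 = 190/1.3 = 146 < K2 = 560; K2/α21 = 560/1.2 = 467 > K1 = 190.
Since the inequalities point opposite ways, species 2 can invade but species 1 cannot.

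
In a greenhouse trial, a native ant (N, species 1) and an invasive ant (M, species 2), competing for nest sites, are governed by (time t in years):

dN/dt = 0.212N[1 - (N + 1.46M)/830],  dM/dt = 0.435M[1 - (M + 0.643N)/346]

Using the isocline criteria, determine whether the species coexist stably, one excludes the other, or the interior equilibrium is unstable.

Compare the nullcline intercepts: K1/α12 = 830/1.46 = 568 > K2 = 346; K2/α21 = 346/0.643 = 538 < K1 = 830.
Since the inequalities point opposite ways, species 1 can invade but species 2 cannot.

species 1 excludes species 2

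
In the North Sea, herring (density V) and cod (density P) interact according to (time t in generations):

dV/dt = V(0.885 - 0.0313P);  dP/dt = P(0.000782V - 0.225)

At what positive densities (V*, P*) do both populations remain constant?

V* ≈ 288, P* ≈ 28.3

Set dP/dt = 0 with P > 0: 0.000782V - 0.225 = 0, so V* = 0.225/0.000782 = 288.
Set dV/dt = 0 with V > 0: 0.885 - 0.0313P = 0, so P* = 0.885/0.0313 = 28.3.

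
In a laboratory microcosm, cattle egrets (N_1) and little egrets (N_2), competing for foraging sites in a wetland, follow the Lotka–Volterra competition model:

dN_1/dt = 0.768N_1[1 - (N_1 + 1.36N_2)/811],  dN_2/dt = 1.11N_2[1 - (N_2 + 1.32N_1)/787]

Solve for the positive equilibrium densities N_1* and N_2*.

Setting both brackets to zero gives the nullclines N_1 + 1.36N_2 = 811 and 1.32N_1 + N_2 = 787.
Substituting N_2 = 787 - 1.32N_1 into the first: N_1(1 - 1.36·1.32) = 811 - 1.36·787.
So N_1* = -259/-0.795 = 326, and then N_2* = 787 - 1.32·326 = 357.

N_1* ≈ 326, N_2* ≈ 357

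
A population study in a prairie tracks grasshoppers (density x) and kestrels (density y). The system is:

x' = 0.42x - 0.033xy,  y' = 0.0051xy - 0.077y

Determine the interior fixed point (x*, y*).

Set dy/dt = 0 with y > 0: 0.0051x - 0.077 = 0, so x* = 0.077/0.0051 = 15.1.
Set dx/dt = 0 with x > 0: 0.42 - 0.033y = 0, so y* = 0.42/0.033 = 12.7.

x* ≈ 15.1, y* ≈ 12.7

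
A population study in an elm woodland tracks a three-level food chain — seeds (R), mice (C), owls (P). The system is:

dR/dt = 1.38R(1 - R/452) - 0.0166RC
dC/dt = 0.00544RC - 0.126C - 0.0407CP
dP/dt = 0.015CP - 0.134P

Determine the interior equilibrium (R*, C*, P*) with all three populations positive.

R* ≈ 403, C* ≈ 8.93, P* ≈ 50.8

From dP/dt = 0: 0.015C* = 0.134, so C* = 8.93.
From dR/dt = 0: 1.38(1 - R*/452) = 0.0166·8.93, giving R* = 452·(1 - 0.107) = 403.
From dC/dt = 0: 0.00544·403 - 0.126 = 0.0407P*, so P* = 2.07/0.0407 = 50.8.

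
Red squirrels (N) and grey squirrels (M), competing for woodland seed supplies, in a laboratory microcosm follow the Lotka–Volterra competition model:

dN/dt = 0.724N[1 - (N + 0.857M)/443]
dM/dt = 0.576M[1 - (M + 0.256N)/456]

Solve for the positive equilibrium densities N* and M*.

Setting both brackets to zero gives the nullclines N + 0.857M = 443 and 0.256N + M = 456.
Substituting M = 456 - 0.256N into the first: N(1 - 0.857·0.256) = 443 - 0.857·456.
So N* = 52.2/0.781 = 66.9, and then M* = 456 - 0.256·66.9 = 439.

N* ≈ 66.9, M* ≈ 439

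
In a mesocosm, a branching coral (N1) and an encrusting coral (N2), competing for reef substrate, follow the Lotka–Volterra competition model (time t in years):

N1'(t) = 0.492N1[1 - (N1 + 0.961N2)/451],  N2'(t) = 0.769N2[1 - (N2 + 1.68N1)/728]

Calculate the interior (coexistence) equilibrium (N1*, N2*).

N1* ≈ 405, N2* ≈ 48.3

Setting both brackets to zero gives the nullclines N1 + 0.961N2 = 451 and 1.68N1 + N2 = 728.
Substituting N2 = 728 - 1.68N1 into the first: N1(1 - 0.961·1.68) = 451 - 0.961·728.
So N1* = -249/-0.614 = 405, and then N2* = 728 - 1.68·405 = 48.3.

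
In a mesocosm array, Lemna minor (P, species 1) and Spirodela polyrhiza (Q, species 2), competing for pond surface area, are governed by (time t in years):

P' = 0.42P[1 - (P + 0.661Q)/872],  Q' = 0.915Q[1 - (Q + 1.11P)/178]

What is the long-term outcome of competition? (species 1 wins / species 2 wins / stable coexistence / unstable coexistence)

species 1 excludes species 2

Compare the nullcline intercepts: K1/α12 = 872/0.661 = 1320 > K2 = 178; K2/α21 = 178/1.11 = 160 < K1 = 872.
Since the inequalities point opposite ways, species 1 can invade but species 2 cannot.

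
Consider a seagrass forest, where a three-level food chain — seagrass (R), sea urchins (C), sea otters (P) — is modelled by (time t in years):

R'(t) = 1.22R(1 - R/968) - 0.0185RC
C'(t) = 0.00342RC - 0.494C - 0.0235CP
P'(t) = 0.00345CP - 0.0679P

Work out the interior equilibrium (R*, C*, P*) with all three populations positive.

From dP/dt = 0: 0.00345C* = 0.0679, so C* = 19.7.
From dR/dt = 0: 1.22(1 - R*/968) = 0.0185·19.7, giving R* = 968·(1 - 0.298) = 679.
From dC/dt = 0: 0.00342·679 - 0.494 = 0.0235P*, so P* = 1.83/0.0235 = 77.8.

R* ≈ 679, C* ≈ 19.7, P* ≈ 77.8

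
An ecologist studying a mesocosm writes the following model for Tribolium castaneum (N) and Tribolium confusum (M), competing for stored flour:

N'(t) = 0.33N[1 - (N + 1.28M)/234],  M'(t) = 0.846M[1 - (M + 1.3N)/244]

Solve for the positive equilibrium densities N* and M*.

Setting both brackets to zero gives the nullclines N + 1.28M = 234 and 1.3N + M = 244.
Substituting M = 244 - 1.3N into the first: N(1 - 1.28·1.3) = 234 - 1.28·244.
So N* = -78.3/-0.664 = 118, and then M* = 244 - 1.3·118 = 90.7.

N* ≈ 118, M* ≈ 90.7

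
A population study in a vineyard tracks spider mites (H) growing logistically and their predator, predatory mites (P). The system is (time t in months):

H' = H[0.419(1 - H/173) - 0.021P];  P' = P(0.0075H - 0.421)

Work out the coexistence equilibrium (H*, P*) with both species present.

From dP/dt = 0 with P > 0: 0.0075H* = 0.421, so H* = 56.1.
Substitute into dH/dt = 0: 0.419(1 - 56.1/173) = 0.021P*.
The bracket is 0.676, giving P* = 0.283/0.021 = 13.5.

H* ≈ 56.1, P* ≈ 13.5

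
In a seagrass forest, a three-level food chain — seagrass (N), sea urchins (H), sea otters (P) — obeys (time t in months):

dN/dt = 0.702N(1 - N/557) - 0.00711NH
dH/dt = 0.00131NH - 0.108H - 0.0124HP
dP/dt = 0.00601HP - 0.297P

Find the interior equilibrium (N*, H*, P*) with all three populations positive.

N* ≈ 278, H* ≈ 49.4, P* ≈ 20.7

From dP/dt = 0: 0.00601H* = 0.297, so H* = 49.4.
From dN/dt = 0: 0.702(1 - N*/557) = 0.00711·49.4, giving N* = 557·(1 - 0.501) = 278.
From dH/dt = 0: 0.00131·278 - 0.108 = 0.0124P*, so P* = 0.256/0.0124 = 20.7.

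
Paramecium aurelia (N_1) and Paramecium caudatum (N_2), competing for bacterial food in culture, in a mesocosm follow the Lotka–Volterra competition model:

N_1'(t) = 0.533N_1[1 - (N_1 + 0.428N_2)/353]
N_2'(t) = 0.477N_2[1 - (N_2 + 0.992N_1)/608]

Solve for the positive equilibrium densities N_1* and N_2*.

N_1* ≈ 161, N_2* ≈ 448

Setting both brackets to zero gives the nullclines N_1 + 0.428N_2 = 353 and 0.992N_1 + N_2 = 608.
Substituting N_2 = 608 - 0.992N_1 into the first: N_1(1 - 0.428·0.992) = 353 - 0.428·608.
So N_1* = 92.8/0.575 = 161, and then N_2* = 608 - 0.992·161 = 448.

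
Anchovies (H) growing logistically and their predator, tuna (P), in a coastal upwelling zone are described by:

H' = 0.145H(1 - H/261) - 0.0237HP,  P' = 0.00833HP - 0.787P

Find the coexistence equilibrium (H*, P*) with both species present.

H* ≈ 94.5, P* ≈ 3.9

From dP/dt = 0 with P > 0: 0.00833H* = 0.787, so H* = 94.5.
Substitute into dH/dt = 0: 0.145(1 - 94.5/261) = 0.0237P*.
The bracket is 0.638, giving P* = 0.0925/0.0237 = 3.9.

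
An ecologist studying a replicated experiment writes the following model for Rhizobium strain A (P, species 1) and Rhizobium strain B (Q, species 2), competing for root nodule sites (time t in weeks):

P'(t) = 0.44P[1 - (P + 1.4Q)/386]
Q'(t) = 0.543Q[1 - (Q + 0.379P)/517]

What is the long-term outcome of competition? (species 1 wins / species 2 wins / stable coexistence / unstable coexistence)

species 2 excludes species 1

Compare the nullcline intercepts: K1/α12 = 386/1.4 = 276 < K2 = 517; K2/α21 = 517/0.379 = 1360 > K1 = 386.
Since the inequalities point opposite ways, species 2 can invade but species 1 cannot.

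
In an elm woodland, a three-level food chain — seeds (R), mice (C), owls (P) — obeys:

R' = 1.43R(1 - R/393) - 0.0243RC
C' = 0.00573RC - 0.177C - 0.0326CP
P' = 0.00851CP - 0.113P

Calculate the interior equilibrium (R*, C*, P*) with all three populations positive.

From dP/dt = 0: 0.00851C* = 0.113, so C* = 13.3.
From dR/dt = 0: 1.43(1 - R*/393) = 0.0243·13.3, giving R* = 393·(1 - 0.226) = 304.
From dC/dt = 0: 0.00573·304 - 0.177 = 0.0326P*, so P* = 1.57/0.0326 = 48.1.

R* ≈ 304, C* ≈ 13.3, P* ≈ 48.1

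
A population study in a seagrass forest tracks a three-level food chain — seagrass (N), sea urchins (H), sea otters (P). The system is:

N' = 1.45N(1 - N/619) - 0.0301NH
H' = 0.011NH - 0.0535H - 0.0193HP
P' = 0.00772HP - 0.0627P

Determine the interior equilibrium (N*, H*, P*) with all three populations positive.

From dP/dt = 0: 0.00772H* = 0.0627, so H* = 8.12.
From dN/dt = 0: 1.45(1 - N*/619) = 0.0301·8.12, giving N* = 619·(1 - 0.169) = 515.
From dH/dt = 0: 0.011·515 - 0.0535 = 0.0193P*, so P* = 5.61/0.0193 = 291.

N* ≈ 515, H* ≈ 8.12, P* ≈ 291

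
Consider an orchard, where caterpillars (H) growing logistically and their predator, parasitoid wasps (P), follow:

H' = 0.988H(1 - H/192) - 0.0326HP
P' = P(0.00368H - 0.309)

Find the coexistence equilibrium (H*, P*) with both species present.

H* ≈ 84, P* ≈ 17.1

From dP/dt = 0 with P > 0: 0.00368H* = 0.309, so H* = 84.
Substitute into dH/dt = 0: 0.988(1 - 84/192) = 0.0326P*.
The bracket is 0.563, giving P* = 0.556/0.0326 = 17.1.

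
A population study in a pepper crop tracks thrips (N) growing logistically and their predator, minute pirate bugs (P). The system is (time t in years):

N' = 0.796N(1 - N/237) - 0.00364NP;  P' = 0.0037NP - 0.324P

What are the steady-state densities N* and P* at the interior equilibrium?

N* ≈ 87.6, P* ≈ 138

From dP/dt = 0 with P > 0: 0.0037N* = 0.324, so N* = 87.6.
Substitute into dN/dt = 0: 0.796(1 - 87.6/237) = 0.00364P*.
The bracket is 0.631, giving P* = 0.502/0.00364 = 138.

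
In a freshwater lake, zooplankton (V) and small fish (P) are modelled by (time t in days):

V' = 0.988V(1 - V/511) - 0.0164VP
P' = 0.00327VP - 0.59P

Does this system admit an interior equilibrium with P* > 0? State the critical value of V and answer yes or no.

Threshold V = 180; K > 180, so yes, the predator persists.

The predator equation gives dP/dt > 0 only when V > 0.59/0.00327 = 180.
Without the predator, V → K = 511. Since 511 > 180, the predator can invade and persist.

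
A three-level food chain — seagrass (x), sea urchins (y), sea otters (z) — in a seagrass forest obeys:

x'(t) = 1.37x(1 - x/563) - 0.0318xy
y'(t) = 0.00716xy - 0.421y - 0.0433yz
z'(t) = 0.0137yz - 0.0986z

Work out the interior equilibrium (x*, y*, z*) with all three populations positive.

From dz/dt = 0: 0.0137y* = 0.0986, so y* = 7.2.
From dx/dt = 0: 1.37(1 - x*/563) = 0.0318·7.2, giving x* = 563·(1 - 0.167) = 469.
From dy/dt = 0: 0.00716·469 - 0.421 = 0.0433z*, so z* = 2.94/0.0433 = 67.8.

x* ≈ 469, y* ≈ 7.2, z* ≈ 67.8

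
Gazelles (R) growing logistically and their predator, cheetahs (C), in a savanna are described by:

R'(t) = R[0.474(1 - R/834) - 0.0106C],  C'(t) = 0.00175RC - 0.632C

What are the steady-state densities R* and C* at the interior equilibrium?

R* ≈ 361, C* ≈ 25.4

From dC/dt = 0 with C > 0: 0.00175R* = 0.632, so R* = 361.
Substitute into dR/dt = 0: 0.474(1 - 361/834) = 0.0106C*.
The bracket is 0.567, giving C* = 0.269/0.0106 = 25.4.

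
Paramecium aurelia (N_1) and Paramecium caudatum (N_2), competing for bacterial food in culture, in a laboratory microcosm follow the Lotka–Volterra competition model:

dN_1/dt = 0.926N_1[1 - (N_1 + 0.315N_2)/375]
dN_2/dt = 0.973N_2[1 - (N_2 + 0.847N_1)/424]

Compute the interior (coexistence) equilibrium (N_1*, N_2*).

Setting both brackets to zero gives the nullclines N_1 + 0.315N_2 = 375 and 0.847N_1 + N_2 = 424.
Substituting N_2 = 424 - 0.847N_1 into the first: N_1(1 - 0.315·0.847) = 375 - 0.315·424.
So N_1* = 241/0.733 = 329, and then N_2* = 424 - 0.847·329 = 145.

N_1* ≈ 329, N_2* ≈ 145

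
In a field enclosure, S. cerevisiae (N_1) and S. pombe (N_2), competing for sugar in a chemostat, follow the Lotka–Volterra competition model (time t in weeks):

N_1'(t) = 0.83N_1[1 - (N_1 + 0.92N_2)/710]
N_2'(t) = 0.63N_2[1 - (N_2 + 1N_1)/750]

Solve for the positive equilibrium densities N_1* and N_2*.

N_1* ≈ 250, N_2* ≈ 500

Setting both brackets to zero gives the nullclines N_1 + 0.92N_2 = 710 and 1N_1 + N_2 = 750.
Substituting N_2 = 750 - 1N_1 into the first: N_1(1 - 0.92·1) = 710 - 0.92·750.
So N_1* = 20/0.08 = 250, and then N_2* = 750 - 1·250 = 500.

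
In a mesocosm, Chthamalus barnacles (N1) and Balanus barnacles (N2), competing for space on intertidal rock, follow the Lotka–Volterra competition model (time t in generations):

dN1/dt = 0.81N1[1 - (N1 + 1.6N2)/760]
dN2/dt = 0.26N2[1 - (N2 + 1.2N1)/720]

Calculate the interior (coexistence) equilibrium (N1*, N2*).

N1* ≈ 426, N2* ≈ 209

Setting both brackets to zero gives the nullclines N1 + 1.6N2 = 760 and 1.2N1 + N2 = 720.
Substituting N2 = 720 - 1.2N1 into the first: N1(1 - 1.6·1.2) = 760 - 1.6·720.
So N1* = -392/-0.92 = 426, and then N2* = 720 - 1.2·426 = 209.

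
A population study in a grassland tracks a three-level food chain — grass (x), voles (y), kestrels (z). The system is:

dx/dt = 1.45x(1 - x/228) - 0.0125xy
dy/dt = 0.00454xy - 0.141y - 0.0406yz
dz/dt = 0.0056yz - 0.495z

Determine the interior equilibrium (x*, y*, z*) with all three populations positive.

From dz/dt = 0: 0.0056y* = 0.495, so y* = 88.4.
From dx/dt = 0: 1.45(1 - x*/228) = 0.0125·88.4, giving x* = 228·(1 - 0.762) = 54.3.
From dy/dt = 0: 0.00454·54.3 - 0.141 = 0.0406z*, so z* = 0.105/0.0406 = 2.59.

x* ≈ 54.3, y* ≈ 88.4, z* ≈ 2.59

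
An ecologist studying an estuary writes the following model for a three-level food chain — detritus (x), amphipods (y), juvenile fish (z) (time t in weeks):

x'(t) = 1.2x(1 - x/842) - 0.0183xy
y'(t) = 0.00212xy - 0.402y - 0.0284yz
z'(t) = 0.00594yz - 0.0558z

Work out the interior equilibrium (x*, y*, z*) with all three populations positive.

From dz/dt = 0: 0.00594y* = 0.0558, so y* = 9.39.
From dx/dt = 0: 1.2(1 - x*/842) = 0.0183·9.39, giving x* = 842·(1 - 0.143) = 721.
From dy/dt = 0: 0.00212·721 - 0.402 = 0.0284z*, so z* = 1.13/0.0284 = 39.7.

x* ≈ 721, y* ≈ 9.39, z* ≈ 39.7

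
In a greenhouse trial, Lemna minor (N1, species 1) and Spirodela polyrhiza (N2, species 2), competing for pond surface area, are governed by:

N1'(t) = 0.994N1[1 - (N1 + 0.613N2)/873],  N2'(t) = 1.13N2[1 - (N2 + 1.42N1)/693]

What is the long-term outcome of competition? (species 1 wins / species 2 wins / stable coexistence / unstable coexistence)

Compare the nullcline intercepts: K1/α12 = 873/0.613 = 1420 > K2 = 693; K2/α21 = 693/1.42 = 488 < K1 = 873.
Since the inequalities point opposite ways, species 1 can invade but species 2 cannot.

species 1 excludes species 2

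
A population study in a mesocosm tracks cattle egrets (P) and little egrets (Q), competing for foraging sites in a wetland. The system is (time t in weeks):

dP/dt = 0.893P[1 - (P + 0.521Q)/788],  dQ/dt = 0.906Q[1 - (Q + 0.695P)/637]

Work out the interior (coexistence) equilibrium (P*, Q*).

P* ≈ 715, Q* ≈ 140

Setting both brackets to zero gives the nullclines P + 0.521Q = 788 and 0.695P + Q = 637.
Substituting Q = 637 - 0.695P into the first: P(1 - 0.521·0.695) = 788 - 0.521·637.
So P* = 456/0.638 = 715, and then Q* = 637 - 0.695·715 = 140.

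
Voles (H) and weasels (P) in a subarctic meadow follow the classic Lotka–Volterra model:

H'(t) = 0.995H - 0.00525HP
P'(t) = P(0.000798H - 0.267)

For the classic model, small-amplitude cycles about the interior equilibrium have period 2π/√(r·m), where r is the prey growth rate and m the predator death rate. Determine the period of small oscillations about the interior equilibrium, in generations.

T ≈ 12.2 generations

Here r = 0.995 and m = 0.267, so r·m = 0.266.
ω = √0.266 = 0.515 per generation, hence T = 2π/ω ≈ 12.2 generations.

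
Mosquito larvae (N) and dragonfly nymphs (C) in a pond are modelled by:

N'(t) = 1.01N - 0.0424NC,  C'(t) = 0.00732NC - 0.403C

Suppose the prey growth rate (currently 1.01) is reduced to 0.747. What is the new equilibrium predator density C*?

C* ≈ 17.6

At the interior fixed point, setting dN/dt = 0 with N > 0 fixes C* = (prey growth rate)/(NC coefficient) — independent of the other coefficients.
With the change, C* = 0.747/0.0424 = 17.6; it falls from 23.8.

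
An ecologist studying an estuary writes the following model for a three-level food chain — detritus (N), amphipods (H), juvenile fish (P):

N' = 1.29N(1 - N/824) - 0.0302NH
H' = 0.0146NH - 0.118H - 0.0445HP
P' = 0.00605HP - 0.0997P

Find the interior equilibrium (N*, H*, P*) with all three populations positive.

From dP/dt = 0: 0.00605H* = 0.0997, so H* = 16.5.
From dN/dt = 0: 1.29(1 - N*/824) = 0.0302·16.5, giving N* = 824·(1 - 0.386) = 506.
From dH/dt = 0: 0.0146·506 - 0.118 = 0.0445P*, so P* = 7.27/0.0445 = 163.

N* ≈ 506, H* ≈ 16.5, P* ≈ 163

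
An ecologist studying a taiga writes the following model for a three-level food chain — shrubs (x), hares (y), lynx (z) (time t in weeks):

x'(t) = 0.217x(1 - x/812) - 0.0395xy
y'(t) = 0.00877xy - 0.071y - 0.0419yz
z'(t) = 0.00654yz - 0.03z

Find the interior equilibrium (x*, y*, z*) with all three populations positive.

x* ≈ 134, y* ≈ 4.59, z* ≈ 26.4

From dz/dt = 0: 0.00654y* = 0.03, so y* = 4.59.
From dx/dt = 0: 0.217(1 - x*/812) = 0.0395·4.59, giving x* = 812·(1 - 0.835) = 134.
From dy/dt = 0: 0.00877·134 - 0.071 = 0.0419z*, so z* = 1.1/0.0419 = 26.4.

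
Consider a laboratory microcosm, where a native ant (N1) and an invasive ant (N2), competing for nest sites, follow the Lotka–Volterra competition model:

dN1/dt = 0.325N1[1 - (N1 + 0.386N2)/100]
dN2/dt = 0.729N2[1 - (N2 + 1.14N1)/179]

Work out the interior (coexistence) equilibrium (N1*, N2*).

Setting both brackets to zero gives the nullclines N1 + 0.386N2 = 100 and 1.14N1 + N2 = 179.
Substituting N2 = 179 - 1.14N1 into the first: N1(1 - 0.386·1.14) = 100 - 0.386·179.
So N1* = 30.9/0.56 = 55.2, and then N2* = 179 - 1.14·55.2 = 116.

N1* ≈ 55.2, N2* ≈ 116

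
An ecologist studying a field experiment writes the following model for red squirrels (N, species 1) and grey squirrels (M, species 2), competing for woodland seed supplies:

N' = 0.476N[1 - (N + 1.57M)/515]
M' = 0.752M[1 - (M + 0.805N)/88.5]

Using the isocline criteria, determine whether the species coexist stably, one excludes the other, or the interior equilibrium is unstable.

species 1 excludes species 2

Compare the nullcline intercepts: K1/α12 = 515/1.57 = 328 > K2 = 88.5; K2/α21 = 88.5/0.805 = 110 < K1 = 515.
Since the inequalities point opposite ways, species 1 can invade but species 2 cannot.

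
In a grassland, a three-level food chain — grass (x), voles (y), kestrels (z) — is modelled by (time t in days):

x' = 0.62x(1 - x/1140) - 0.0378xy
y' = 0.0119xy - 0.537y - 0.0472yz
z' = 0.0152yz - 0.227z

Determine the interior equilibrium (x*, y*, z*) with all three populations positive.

From dz/dt = 0: 0.0152y* = 0.227, so y* = 14.9.
From dx/dt = 0: 0.62(1 - x*/1140) = 0.0378·14.9, giving x* = 1140·(1 - 0.911) = 102.
From dy/dt = 0: 0.0119·102 - 0.537 = 0.0472z*, so z* = 0.677/0.0472 = 14.3.

x* ≈ 102, y* ≈ 14.9, z* ≈ 14.3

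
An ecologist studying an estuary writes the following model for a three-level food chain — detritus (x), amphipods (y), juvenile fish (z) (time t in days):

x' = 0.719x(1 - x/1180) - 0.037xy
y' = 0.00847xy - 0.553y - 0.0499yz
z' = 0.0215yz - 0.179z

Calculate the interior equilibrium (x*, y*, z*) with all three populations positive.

From dz/dt = 0: 0.0215y* = 0.179, so y* = 8.33.
From dx/dt = 0: 0.719(1 - x*/1180) = 0.037·8.33, giving x* = 1180·(1 - 0.428) = 674.
From dy/dt = 0: 0.00847·674 - 0.553 = 0.0499z*, so z* = 5.16/0.0499 = 103.

x* ≈ 674, y* ≈ 8.33, z* ≈ 103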